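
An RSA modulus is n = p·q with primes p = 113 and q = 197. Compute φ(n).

21952

φ(n) = (p − 1)(q − 1) = (113−1)(197−1) = 112·196 = 21952.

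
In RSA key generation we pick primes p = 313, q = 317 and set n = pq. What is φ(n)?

φ(pq) = (p−1)(q−1) = 312 · 316 = 98592.

98592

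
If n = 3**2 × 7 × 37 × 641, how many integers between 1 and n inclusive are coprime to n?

φ(1494171) = 1494171 · (1 − 1/3) · (1 − 1/7) · (1 − 1/37) · (1 − 1/641)
       = 1494171 · 276480/498057 = 829440.

829440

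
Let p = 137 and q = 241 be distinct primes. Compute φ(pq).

φ(pq) = (p−1)(q−1) = 136 · 240 = 32640.

32640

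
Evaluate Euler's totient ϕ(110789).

First factor: 110789 = 7**3 · 17 · 19.
φ(110789) = 110789 · (1 − 1/7) · (1 − 1/17) · (1 − 1/19)
       = 110789 · 1728/2261 = 84672.

84672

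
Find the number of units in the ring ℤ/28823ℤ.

25920

Prime factorization: 28823 = 19 · 37 · 41.
φ(19) = 19 − 1 = 18.
φ(37) = 37 − 1 = 36.
φ(41) = 41 − 1 = 40.
Since φ is multiplicative, φ(28823) = 18 · 36 · 40 = 25920.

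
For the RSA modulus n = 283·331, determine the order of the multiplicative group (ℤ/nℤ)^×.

93060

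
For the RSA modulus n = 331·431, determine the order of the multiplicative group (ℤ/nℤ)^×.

141900

φ(n) = (p − 1)(q − 1) = (331−1)(431−1) = 330·430 = 141900.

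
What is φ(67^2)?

4422

φ(4489) = 4489 · (1 − 1/67)
       = 4489 · 66/67 = 4422.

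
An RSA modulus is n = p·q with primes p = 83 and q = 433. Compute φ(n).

φ(pq) = (p−1)(q−1) = 82 · 432 = 35424.

35424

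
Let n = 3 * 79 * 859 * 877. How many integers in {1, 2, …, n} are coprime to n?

φ(178542291) = 178542291 · (1 − 1/3) · (1 − 1/79) · (1 − 1/859) · (1 − 1/877)
       = 178542291 · 117250848/178542291 = 117250848.

117250848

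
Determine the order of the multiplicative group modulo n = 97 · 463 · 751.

33264000

φ(97) = 97 − 1 = 96.
φ(463) = 463 − 1 = 462.
φ(751) = 751 − 1 = 750.
Multiply: 96 · 462 · 750 = 33264000.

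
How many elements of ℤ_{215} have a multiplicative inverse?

168

Factor 215: 215 = 5 · 43.
φ(5) = 5 − 1 = 4.
φ(43) = 43 − 1 = 42.
Multiply: 4 · 42 = 168.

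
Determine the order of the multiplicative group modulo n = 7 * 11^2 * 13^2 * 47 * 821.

φ(7) = 7 − 1 = 6.
φ(11^2) = 11^2 − 11^1 = 121 − 11 = 110.
φ(13^2) = 13^2 − 13^1 = 169 − 13 = 156.
φ(47) = 47 − 1 = 46.
φ(821) = 821 − 1 = 820.
φ(5523458941) = 6 × 110 × 156 × 46 × 820 = 3883651200.

3883651200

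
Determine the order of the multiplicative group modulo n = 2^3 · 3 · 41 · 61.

φ(60024) = 60024 · (1 − 1/2) · (1 − 1/3) · (1 − 1/41) · (1 − 1/61)
       = 60024 · 4800/15006 = 19200.

19200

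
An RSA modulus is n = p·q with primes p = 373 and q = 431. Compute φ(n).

159960

For distinct primes, φ(pq) = (p−1)(q−1) = 372 × 430 = 159960.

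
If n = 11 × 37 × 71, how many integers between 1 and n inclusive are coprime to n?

φ(28897) = 28897 · (1 − 1/11) · (1 − 1/37) · (1 − 1/71)
       = 28897 · 25200/28897 = 25200.

25200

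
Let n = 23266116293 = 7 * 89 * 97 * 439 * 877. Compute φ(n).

φ(23266116293) = 23266116293 · (1 − 1/7) · (1 − 1/89) · (1 − 1/97) · (1 − 1/439) · (1 − 1/877)
       = 23266116293 · 19448377344/23266116293 = 19448377344.

19448377344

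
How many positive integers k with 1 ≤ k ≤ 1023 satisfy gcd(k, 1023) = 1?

600

Prime factorization: 1023 = 3 · 11 · 31.
φ(1023) = 1023 · (1 − 1/3) · (1 − 1/11) · (1 − 1/31)
       = 1023 · 600/1023 = 600.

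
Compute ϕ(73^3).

φ(73^3) = 73^3 − 73^2 = 389017 − 5329 = 383688.

383688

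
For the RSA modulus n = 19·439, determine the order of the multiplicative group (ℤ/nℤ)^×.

7884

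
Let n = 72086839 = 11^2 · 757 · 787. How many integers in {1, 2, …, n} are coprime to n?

φ(11^2) = 11^1·(11−1) = 11·10 = 110.
φ(757) = 757 − 1 = 756.
φ(787) = 787 − 1 = 786.
Multiply: 110 · 756 · 786 = 65363760.

65363760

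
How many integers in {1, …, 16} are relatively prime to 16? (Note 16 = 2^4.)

φ(16) = 16 · (1 − 1/2)
       = 16 · 1/2 = 8.

8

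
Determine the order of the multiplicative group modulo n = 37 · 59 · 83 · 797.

136287936

φ(37) = 37 − 1 = 36.
φ(59) = 59 − 1 = 58.
φ(83) = 83 − 1 = 82.
φ(797) = 797 − 1 = 796.
φ(144407633) = 36 × 58 × 82 × 796 = 136287936.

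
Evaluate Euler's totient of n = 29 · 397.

φ(29) = 29 − 1 = 28.
φ(397) = 397 − 1 = 396.
Since φ is multiplicative, φ(11513) = 28 · 396 = 11088.

11088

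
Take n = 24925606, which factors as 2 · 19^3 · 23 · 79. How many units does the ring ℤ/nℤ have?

11150568

φ(24925606) = 24925606 · (1 − 1/2) · (1 − 1/19) · (1 − 1/23) · (1 − 1/79)
       = 24925606 · 30888/69046 = 11150568.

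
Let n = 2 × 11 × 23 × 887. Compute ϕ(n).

194920

φ(2) = 2 − 1 = 1.
φ(11) = 11 − 1 = 10.
φ(23) = 23 − 1 = 22.
φ(887) = 887 − 1 = 886.
Since φ is multiplicative, φ(448822) = 1 · 10 · 22 · 886 = 194920.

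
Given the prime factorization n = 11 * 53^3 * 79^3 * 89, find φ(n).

φ(71860721691737) = 71860721691737 · (1 − 1/11) · (1 − 1/53) · (1 − 1/79) · (1 − 1/89)
       = 71860721691737 · 3569280/4099073 = 62572937032320.

62572937032320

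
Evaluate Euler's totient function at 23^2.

506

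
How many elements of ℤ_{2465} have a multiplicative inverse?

1792

First factor: 2465 = 5 × 17 × 29.
φ(2465) = 2465 · (1 − 1/5) · (1 − 1/17) · (1 − 1/29)
       = 2465 · 1792/2465 = 1792.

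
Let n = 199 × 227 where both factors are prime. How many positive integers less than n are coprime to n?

φ(pq) = (p−1)(q−1) = 198 · 226 = 44748.

44748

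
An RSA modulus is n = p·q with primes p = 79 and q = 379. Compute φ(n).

29484

φ(n) = (p − 1)(q − 1) = (79−1)(379−1) = 78·378 = 29484.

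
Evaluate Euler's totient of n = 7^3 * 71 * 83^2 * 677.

94685616480

φ(113578812109) = 113578812109 · (1 − 1/7) · (1 − 1/71) · (1 − 1/83) · (1 − 1/677)
       = 113578812109 · 23281440/27926927 = 94685616480.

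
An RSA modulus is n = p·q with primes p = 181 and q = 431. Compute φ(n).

77400

φ(pq) = (p−1)(q−1) = 180 · 430 = 77400.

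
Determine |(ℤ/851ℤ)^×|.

First factor: 851 = 23 × 37.
φ(23) = 23 − 1 = 22.
φ(37) = 37 − 1 = 36.
Multiply: 22 · 36 = 792.

792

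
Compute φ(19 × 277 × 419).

φ(2205197) = 2205197 · (1 − 1/19) · (1 − 1/277) · (1 − 1/419)
       = 2205197 · 2076624/2205197 = 2076624.

2076624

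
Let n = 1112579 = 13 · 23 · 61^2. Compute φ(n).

966240

φ(1112579) = 1112579 · (1 − 1/13) · (1 − 1/23) · (1 − 1/61)
       = 1112579 · 15840/18239 = 966240.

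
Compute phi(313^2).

φ(97969) = 97969 · (1 − 1/313)
       = 97969 · 312/313 = 97656.

97656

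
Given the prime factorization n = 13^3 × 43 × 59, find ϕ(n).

4940208

φ(5573789) = 5573789 · (1 − 1/13) · (1 − 1/43) · (1 − 1/59)
       = 5573789 · 29232/32981 = 4940208.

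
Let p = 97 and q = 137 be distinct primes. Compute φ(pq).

φ(pq) = (p−1)(q−1) = 96 · 136 = 13056.

13056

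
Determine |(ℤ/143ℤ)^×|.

First factor: 143 = 11 × 13.
φ(11) = 11 − 1 = 10.
φ(13) = 13 − 1 = 12.
Since φ is multiplicative, φ(143) = 10 · 12 = 120.

120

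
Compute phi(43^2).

1806

φ(1849) = 1849 · (1 − 1/43)
       = 1849 · 42/43 = 1806.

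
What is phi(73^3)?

383688

φ(73^3) = 73^3 − 73^2 = 389017 − 5329 = 383688.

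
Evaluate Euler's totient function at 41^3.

φ(41^3) = 41^2·(41−1) = 1681·40 = 67240.

67240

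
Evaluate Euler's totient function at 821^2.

φ(821^2) = 821^2 − 821^1 = 674041 − 821 = 673220.

673220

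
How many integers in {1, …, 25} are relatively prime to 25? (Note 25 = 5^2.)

20

φ(5^2) = 5^1·(5−1) = 5·4 = 20.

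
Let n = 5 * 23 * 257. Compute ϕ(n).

φ(29555) = 29555 · (1 − 1/5) · (1 − 1/23) · (1 − 1/257)
       = 29555 · 22528/29555 = 22528.

22528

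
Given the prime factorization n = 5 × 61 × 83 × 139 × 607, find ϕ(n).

φ(2135902495) = 2135902495 · (1 − 1/5) · (1 − 1/61) · (1 − 1/83) · (1 − 1/139) · (1 − 1/607)
       = 2135902495 · 1645799040/2135902495 = 1645799040.

1645799040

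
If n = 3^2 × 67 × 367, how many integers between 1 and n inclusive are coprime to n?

φ(221301) = 221301 · (1 − 1/3) · (1 − 1/67) · (1 − 1/367)
       = 221301 · 48312/73767 = 144936.

144936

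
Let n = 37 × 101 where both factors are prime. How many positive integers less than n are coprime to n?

For distinct primes, φ(pq) = (p−1)(q−1) = 36 × 100 = 3600.

3600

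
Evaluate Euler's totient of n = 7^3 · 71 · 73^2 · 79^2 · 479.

318603335057280

φ(387960834656143) = 387960834656143 · (1 − 1/7) · (1 − 1/71) · (1 − 1/73) · (1 − 1/79) · (1 − 1/479)
       = 387960834656143 · 1127468160/1372909321 = 318603335057280.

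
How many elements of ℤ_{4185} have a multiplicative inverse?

Prime factorization: 4185 = 3^3 × 5 × 31.
φ(3^3) = 3^2·(3−1) = 9·2 = 18.
φ(5) = 5 − 1 = 4.
φ(31) = 31 − 1 = 30.
φ(4185) = 18 × 4 × 30 = 2160.

2160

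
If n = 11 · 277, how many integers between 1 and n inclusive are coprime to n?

φ(3047) = 3047 · (1 − 1/11) · (1 − 1/277)
       = 3047 · 2760/3047 = 2760.

2760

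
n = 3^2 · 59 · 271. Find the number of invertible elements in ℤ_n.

93960

φ(3^2) = 3^2 − 3^1 = 9 − 3 = 6.
φ(59) = 59 − 1 = 58.
φ(271) = 271 − 1 = 270.
Since φ is multiplicative, φ(143901) = 6 · 58 · 270 = 93960.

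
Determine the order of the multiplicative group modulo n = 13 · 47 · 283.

φ(172913) = 172913 · (1 − 1/13) · (1 − 1/47) · (1 − 1/283)
       = 172913 · 155664/172913 = 155664.

155664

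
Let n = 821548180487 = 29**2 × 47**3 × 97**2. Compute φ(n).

768338409216

φ(821548180487) = 821548180487 · (1 − 1/29) · (1 − 1/47) · (1 − 1/97)
       = 821548180487 · 123648/132211 = 768338409216.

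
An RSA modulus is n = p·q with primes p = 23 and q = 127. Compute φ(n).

2772

φ(2921) = 2921 · (1 − 1/23) · (1 − 1/127)
       = 2921 · 2772/2921 = 2772.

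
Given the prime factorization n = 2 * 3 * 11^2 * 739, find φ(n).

φ(536514) = 536514 · (1 − 1/2) · (1 − 1/3) · (1 − 1/11) · (1 − 1/739)
       = 536514 · 14760/48774 = 162360.

162360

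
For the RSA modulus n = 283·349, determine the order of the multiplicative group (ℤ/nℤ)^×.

φ(98767) = 98767 · (1 − 1/283) · (1 − 1/349)
       = 98767 · 98136/98767 = 98136.

98136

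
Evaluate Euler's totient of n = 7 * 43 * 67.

φ(20167) = 20167 · (1 − 1/7) · (1 − 1/43) · (1 − 1/67)
       = 20167 · 16632/20167 = 16632.

16632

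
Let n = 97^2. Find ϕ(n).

φ(9409) = 9409 · (1 − 1/97)
       = 9409 · 96/97 = 9312.

9312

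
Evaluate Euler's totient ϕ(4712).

4712 = 2^3 · 19 · 31.
φ(4712) = 4712 · (1 − 1/2) · (1 − 1/19) · (1 − 1/31)
       = 4712 · 540/1178 = 2160.

2160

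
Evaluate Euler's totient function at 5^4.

φ(625) = 625 · (1 − 1/5)
       = 625 · 4/5 = 500.

500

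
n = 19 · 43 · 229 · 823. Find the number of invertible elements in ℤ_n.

φ(153977539) = 153977539 · (1 − 1/19) · (1 − 1/43) · (1 − 1/229) · (1 − 1/823)
       = 153977539 · 141686496/153977539 = 141686496.

141686496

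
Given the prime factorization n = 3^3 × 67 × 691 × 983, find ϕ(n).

804965040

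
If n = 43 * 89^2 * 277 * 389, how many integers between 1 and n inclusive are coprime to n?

35225955072

φ(43) = 43 − 1 = 42.
φ(89^2) = 89^1·(89−1) = 89·88 = 7832.
φ(277) = 277 − 1 = 276.
φ(389) = 389 − 1 = 388.
Since φ is multiplicative, φ(36700995059) = 42 · 7832 · 276 · 388 = 35225955072.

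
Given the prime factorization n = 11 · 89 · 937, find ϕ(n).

φ(917323) = 917323 · (1 − 1/11) · (1 − 1/89) · (1 − 1/937)
       = 917323 · 823680/917323 = 823680.

823680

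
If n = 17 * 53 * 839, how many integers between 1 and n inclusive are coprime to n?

φ(755939) = 755939 · (1 − 1/17) · (1 − 1/53) · (1 − 1/839)
       = 755939 · 697216/755939 = 697216.

697216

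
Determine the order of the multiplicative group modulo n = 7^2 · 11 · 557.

233520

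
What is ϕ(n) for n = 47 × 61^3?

10269960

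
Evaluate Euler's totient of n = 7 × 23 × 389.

51216

φ(62629) = 62629 · (1 − 1/7) · (1 − 1/23) · (1 − 1/389)
       = 62629 · 51216/62629 = 51216.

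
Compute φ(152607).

78624

Prime factorization: 152607 = 3 · 7 · 13^2 · 43.
φ(152607) = 152607 · (1 − 1/3) · (1 − 1/7) · (1 − 1/13) · (1 − 1/43)
       = 152607 · 6048/11739 = 78624.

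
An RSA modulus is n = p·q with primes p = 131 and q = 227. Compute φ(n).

φ(29737) = 29737 · (1 − 1/131) · (1 − 1/227)
       = 29737 · 29380/29737 = 29380.

29380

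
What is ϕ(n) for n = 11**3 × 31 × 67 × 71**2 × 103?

1214526852000

φ(1435385233601) = 1435385233601 · (1 − 1/11) · (1 − 1/31) · (1 − 1/67) · (1 − 1/71) · (1 − 1/103)
       = 1435385233601 · 141372000/167080111 = 1214526852000.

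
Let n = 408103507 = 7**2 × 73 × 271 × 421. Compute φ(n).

342921600

φ(408103507) = 408103507 · (1 − 1/7) · (1 − 1/73) · (1 − 1/271) · (1 − 1/421)
       = 408103507 · 48988800/58300501 = 342921600.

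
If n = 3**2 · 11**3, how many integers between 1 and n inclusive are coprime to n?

7260

φ(11979) = 11979 · (1 − 1/3) · (1 − 1/11)
       = 11979 · 20/33 = 7260.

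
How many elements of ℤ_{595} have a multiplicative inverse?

384

Prime factorization: 595 = 5 * 7 * 17.
φ(5) = 5 − 1 = 4.
φ(7) = 7 − 1 = 6.
φ(17) = 17 − 1 = 16.
Multiply: 4 · 6 · 16 = 384.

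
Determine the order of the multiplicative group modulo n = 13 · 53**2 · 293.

9657024

φ(10699481) = 10699481 · (1 − 1/13) · (1 − 1/53) · (1 − 1/293)
       = 10699481 · 182208/201877 = 9657024.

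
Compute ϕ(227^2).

φ(51529) = 51529 · (1 − 1/227)
       = 51529 · 226/227 = 51302.

51302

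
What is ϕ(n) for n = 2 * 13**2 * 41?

6240

φ(2) = 2 − 1 = 1.
φ(13^2) = 13^1·(13−1) = 13·12 = 156.
φ(41) = 41 − 1 = 40.
φ(13858) = 1 × 156 × 40 = 6240.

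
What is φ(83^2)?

6806

φ(6889) = 6889 · (1 − 1/83)
       = 6889 · 82/83 = 6806.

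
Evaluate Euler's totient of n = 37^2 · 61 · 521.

41558400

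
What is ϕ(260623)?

211680

First factor: 260623 = 11 × 19 × 29 × 43.
φ(11) = 11 − 1 = 10.
φ(19) = 19 − 1 = 18.
φ(29) = 29 − 1 = 28.
φ(43) = 43 − 1 = 42.
Since φ is multiplicative, φ(260623) = 10 · 18 · 28 · 42 = 211680.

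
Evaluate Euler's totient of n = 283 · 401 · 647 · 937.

φ(283) = 283 − 1 = 282.
φ(401) = 401 − 1 = 400.
φ(647) = 647 − 1 = 646.
φ(937) = 937 − 1 = 936.
Multiply: 282 · 400 · 646 · 936 = 68205196800.

68205196800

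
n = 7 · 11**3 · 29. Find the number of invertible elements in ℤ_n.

φ(7) = 7 − 1 = 6.
φ(11^3) = 11^2·(11−1) = 121·10 = 1210.
φ(29) = 29 − 1 = 28.
φ(270193) = 6 × 1210 × 28 = 203280.

203280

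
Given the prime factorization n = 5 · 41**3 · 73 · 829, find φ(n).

φ(5) = 5 − 1 = 4.
φ(41^3) = 41^2·(41−1) = 1681·40 = 67240.
φ(73) = 73 − 1 = 72.
φ(829) = 829 − 1 = 828.
Multiply: 4 · 67240 · 72 · 828 = 16034319360.

16034319360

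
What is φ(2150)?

First factor: 2150 = 2 · 5^2 · 43.
φ(2150) = 2150 · (1 − 1/2) · (1 − 1/5) · (1 − 1/43)
       = 2150 · 168/430 = 840.

840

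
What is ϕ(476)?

192

476 = 2**2 * 7 * 17.
φ(476) = 476 · (1 − 1/2) · (1 − 1/7) · (1 − 1/17)
       = 476 · 96/238 = 192.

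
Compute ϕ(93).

60

First factor: 93 = 3 * 31.
φ(3) = 3 − 1 = 2.
φ(31) = 31 − 1 = 30.
Multiply: 2 · 30 = 60.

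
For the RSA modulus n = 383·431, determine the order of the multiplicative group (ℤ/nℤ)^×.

φ(165073) = 165073 · (1 − 1/383) · (1 − 1/431)
       = 165073 · 164260/165073 = 164260.

164260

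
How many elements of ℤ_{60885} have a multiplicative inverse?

28800

60885 = 3^3 · 5 · 11 · 41.
φ(3^3) = 3^3 − 3^2 = 27 − 9 = 18.
φ(5) = 5 − 1 = 4.
φ(11) = 11 − 1 = 10.
φ(41) = 41 − 1 = 40.
Since φ is multiplicative, φ(60885) = 18 · 4 · 10 · 40 = 28800.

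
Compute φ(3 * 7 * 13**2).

φ(3) = 3 − 1 = 2.
φ(7) = 7 − 1 = 6.
φ(13^2) = 13^1·(13−1) = 13·12 = 156.
φ(3549) = 2 × 6 × 156 = 1872.

1872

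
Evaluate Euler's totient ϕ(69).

Factor 69: 69 = 3 · 23.
φ(69) = 69 · (1 − 1/3) · (1 − 1/23)
       = 69 · 44/69 = 44.

44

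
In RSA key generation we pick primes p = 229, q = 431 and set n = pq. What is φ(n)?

φ(229) = 229 − 1 = 228.
φ(431) = 431 − 1 = 430.
Since φ is multiplicative, φ(98699) = 228 · 430 = 98040.

98040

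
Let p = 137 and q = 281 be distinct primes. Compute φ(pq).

38080

For distinct primes, φ(pq) = (p−1)(q−1) = 136 × 280 = 38080.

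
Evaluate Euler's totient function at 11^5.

146410

φ(11^5) = 11^4·(11−1) = 14641·10 = 146410.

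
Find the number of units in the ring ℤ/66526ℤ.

First factor: 66526 = 2 · 29 · 31 · 37.
φ(66526) = 66526 · (1 − 1/2) · (1 − 1/29) · (1 − 1/31) · (1 − 1/37)
       = 66526 · 30240/66526 = 30240.

30240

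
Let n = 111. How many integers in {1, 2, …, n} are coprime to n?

First factor: 111 = 3 * 37.
φ(3) = 3 − 1 = 2.
φ(37) = 37 − 1 = 36.
Multiply: 2 · 36 = 72.

72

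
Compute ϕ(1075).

Prime factorization: 1075 = 5^2 · 43.
φ(5^2) = 5^1·(5−1) = 5·4 = 20.
φ(43) = 43 − 1 = 42.
Multiply: 20 · 42 = 840.

840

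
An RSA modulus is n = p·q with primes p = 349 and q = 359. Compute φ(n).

124584

φ(125291) = 125291 · (1 − 1/349) · (1 − 1/359)
       = 125291 · 124584/125291 = 124584.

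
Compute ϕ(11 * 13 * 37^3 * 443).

φ(11) = 11 − 1 = 10.
φ(13) = 13 − 1 = 12.
φ(37^3) = 37^3 − 37^2 = 50653 − 1369 = 49284.
φ(443) = 443 − 1 = 442.
Multiply: 10 · 12 · 49284 · 442 = 2614023360.

2614023360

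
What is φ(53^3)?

146068

φ(148877) = 148877 · (1 − 1/53)
       = 148877 · 52/53 = 146068.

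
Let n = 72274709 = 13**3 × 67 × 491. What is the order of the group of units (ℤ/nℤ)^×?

65585520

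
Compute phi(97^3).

φ(97^3) = 97^3 − 97^2 = 912673 − 9409 = 903264.

903264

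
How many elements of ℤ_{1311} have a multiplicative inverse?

792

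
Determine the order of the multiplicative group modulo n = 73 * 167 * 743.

8868384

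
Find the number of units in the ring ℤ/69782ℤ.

69782 = 2 × 23 × 37 × 41.
φ(2) = 2 − 1 = 1.
φ(23) = 23 − 1 = 22.
φ(37) = 37 − 1 = 36.
φ(41) = 41 − 1 = 40.
Multiply: 1 · 22 · 36 · 40 = 31680.

31680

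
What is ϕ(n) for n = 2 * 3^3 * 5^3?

1800

φ(6750) = 6750 · (1 − 1/2) · (1 − 1/3) · (1 − 1/5)
       = 6750 · 8/30 = 1800.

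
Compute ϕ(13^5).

342732

φ(371293) = 371293 · (1 − 1/13)
       = 371293 · 12/13 = 342732.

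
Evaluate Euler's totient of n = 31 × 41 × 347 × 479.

198465600

φ(211256723) = 211256723 · (1 − 1/31) · (1 − 1/41) · (1 − 1/347) · (1 − 1/479)
       = 211256723 · 198465600/211256723 = 198465600.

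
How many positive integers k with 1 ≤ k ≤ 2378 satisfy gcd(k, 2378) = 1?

Prime factorization: 2378 = 2 * 29 * 41.
φ(2) = 2 − 1 = 1.
φ(29) = 29 − 1 = 28.
φ(41) = 41 − 1 = 40.
φ(2378) = 1 × 28 × 40 = 1120.

1120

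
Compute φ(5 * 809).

φ(5) = 5 − 1 = 4.
φ(809) = 809 − 1 = 808.
φ(4045) = 4 × 808 = 3232.

3232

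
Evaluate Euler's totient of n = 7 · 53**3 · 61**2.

3207653280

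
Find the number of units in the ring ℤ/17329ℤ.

Prime factorization: 17329 = 13 · 31 · 43.
φ(17329) = 17329 · (1 − 1/13) · (1 − 1/31) · (1 − 1/43)
       = 17329 · 15120/17329 = 15120.

15120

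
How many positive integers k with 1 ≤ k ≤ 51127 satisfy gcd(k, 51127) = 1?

47040

Prime factorization: 51127 = 29 · 41 · 43.
φ(29) = 29 − 1 = 28.
φ(41) = 41 − 1 = 40.
φ(43) = 43 − 1 = 42.
Since φ is multiplicative, φ(51127) = 28 · 40 · 42 = 47040.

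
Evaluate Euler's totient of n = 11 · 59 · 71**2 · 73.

φ(11) = 11 − 1 = 10.
φ(59) = 59 − 1 = 58.
φ(71^2) = 71^1·(71−1) = 71·70 = 4970.
φ(73) = 73 − 1 = 72.
Since φ is multiplicative, φ(238827457) = 10 · 58 · 4970 · 72 = 207547200.

207547200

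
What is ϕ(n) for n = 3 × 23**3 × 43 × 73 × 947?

φ(108504077133) = 108504077133 · (1 − 1/3) · (1 − 1/23) · (1 − 1/43) · (1 − 1/73) · (1 − 1/947)
       = 108504077133 · 125870976/205111677 = 66585746304.

66585746304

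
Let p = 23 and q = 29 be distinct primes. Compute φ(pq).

616

φ(667) = 667 · (1 − 1/23) · (1 − 1/29)
       = 667 · 616/667 = 616.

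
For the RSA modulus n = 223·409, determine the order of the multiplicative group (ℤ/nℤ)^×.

φ(n) = (p − 1)(q − 1) = (223−1)(409−1) = 222·408 = 90576.

90576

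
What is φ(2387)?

First factor: 2387 = 7 * 11 * 31.
φ(7) = 7 − 1 = 6.
φ(11) = 11 − 1 = 10.
φ(31) = 31 − 1 = 30.
Multiply: 6 · 10 · 30 = 1800.

1800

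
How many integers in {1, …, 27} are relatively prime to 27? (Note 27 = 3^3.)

φ(27) = 27 · (1 − 1/3)
       = 27 · 2/3 = 18.

18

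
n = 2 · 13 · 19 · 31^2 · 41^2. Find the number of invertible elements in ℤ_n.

φ(2) = 2 − 1 = 1.
φ(13) = 13 − 1 = 12.
φ(19) = 19 − 1 = 18.
φ(31^2) = 31^1·(31−1) = 31·30 = 930.
φ(41^2) = 41^2 − 41^1 = 1681 − 41 = 1640.
Since φ is multiplicative, φ(798027854) = 1 · 12 · 18 · 930 · 1640 = 329443200.

329443200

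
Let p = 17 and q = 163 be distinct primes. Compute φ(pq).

2592

φ(n) = (p − 1)(q − 1) = (17−1)(163−1) = 16·162 = 2592.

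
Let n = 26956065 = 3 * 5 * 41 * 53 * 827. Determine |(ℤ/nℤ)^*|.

13744640

φ(3) = 3 − 1 = 2.
φ(5) = 5 − 1 = 4.
φ(41) = 41 − 1 = 40.
φ(53) = 53 − 1 = 52.
φ(827) = 827 − 1 = 826.
Multiply: 2 · 4 · 40 · 52 · 826 = 13744640.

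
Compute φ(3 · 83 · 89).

14432

φ(3) = 3 − 1 = 2.
φ(83) = 83 − 1 = 82.
φ(89) = 89 − 1 = 88.
φ(22161) = 2 × 82 × 88 = 14432.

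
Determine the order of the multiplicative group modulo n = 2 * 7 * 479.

2868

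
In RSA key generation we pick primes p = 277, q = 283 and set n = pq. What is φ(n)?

77832

φ(n) = (p − 1)(q − 1) = (277−1)(283−1) = 276·282 = 77832.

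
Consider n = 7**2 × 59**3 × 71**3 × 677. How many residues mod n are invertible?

2022752472205920

φ(2438461088642537) = 2438461088642537 · (1 − 1/7) · (1 − 1/59) · (1 − 1/71) · (1 − 1/677)
       = 2438461088642537 · 16467360/19851671 = 2022752472205920.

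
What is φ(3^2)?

φ(9) = 9 · (1 − 1/3)
       = 9 · 2/3 = 6.

6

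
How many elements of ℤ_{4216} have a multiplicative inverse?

Prime factorization: 4216 = 2**3 × 17 × 31.
φ(4216) = 4216 · (1 − 1/2) · (1 − 1/17) · (1 − 1/31)
       = 4216 · 480/1054 = 1920.

1920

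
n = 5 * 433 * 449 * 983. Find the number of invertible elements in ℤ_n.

760209408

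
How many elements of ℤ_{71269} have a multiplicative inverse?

59400

Prime factorization: 71269 = 11^2 * 19 * 31.
φ(11^2) = 11^2 − 11^1 = 121 − 11 = 110.
φ(19) = 19 − 1 = 18.
φ(31) = 31 − 1 = 30.
Multiply: 110 · 18 · 30 = 59400.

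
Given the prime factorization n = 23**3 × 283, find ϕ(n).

3281916

φ(3443261) = 3443261 · (1 − 1/23) · (1 − 1/283)
       = 3443261 · 6204/6509 = 3281916.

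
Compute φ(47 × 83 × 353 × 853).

1131237888

φ(47) = 47 − 1 = 46.
φ(83) = 83 − 1 = 82.
φ(353) = 353 − 1 = 352.
φ(853) = 853 − 1 = 852.
φ(1174626209) = 46 × 82 × 352 × 852 = 1131237888.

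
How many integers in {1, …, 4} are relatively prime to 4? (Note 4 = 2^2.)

φ(4) = 4 · (1 − 1/2)
       = 4 · 1/2 = 2.

2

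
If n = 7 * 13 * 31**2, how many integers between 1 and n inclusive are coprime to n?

66960

φ(7) = 7 − 1 = 6.
φ(13) = 13 − 1 = 12.
φ(31^2) = 31^1·(31−1) = 31·30 = 930.
Since φ is multiplicative, φ(87451) = 6 · 12 · 930 = 66960.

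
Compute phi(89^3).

φ(704969) = 704969 · (1 − 1/89)
       = 704969 · 88/89 = 697048.

697048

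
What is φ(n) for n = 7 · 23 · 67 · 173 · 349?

φ(651286699) = 651286699 · (1 − 1/7) · (1 − 1/23) · (1 − 1/67) · (1 − 1/173) · (1 − 1/349)
       = 651286699 · 521465472/651286699 = 521465472.

521465472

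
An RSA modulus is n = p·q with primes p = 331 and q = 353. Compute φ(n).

116160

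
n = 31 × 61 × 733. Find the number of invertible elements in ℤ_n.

φ(1386103) = 1386103 · (1 − 1/31) · (1 − 1/61) · (1 − 1/733)
       = 1386103 · 1317600/1386103 = 1317600.

1317600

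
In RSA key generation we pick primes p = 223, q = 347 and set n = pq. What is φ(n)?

76812

φ(223) = 223 − 1 = 222.
φ(347) = 347 − 1 = 346.
Since φ is multiplicative, φ(77381) = 222 · 346 = 76812.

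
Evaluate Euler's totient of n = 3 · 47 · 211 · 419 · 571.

4603183200

φ(7117896999) = 7117896999 · (1 − 1/3) · (1 − 1/47) · (1 − 1/211) · (1 − 1/419) · (1 − 1/571)
       = 7117896999 · 4603183200/7117896999 = 4603183200.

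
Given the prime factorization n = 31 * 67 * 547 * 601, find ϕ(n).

648648000

φ(682807519) = 682807519 · (1 − 1/31) · (1 − 1/67) · (1 − 1/547) · (1 − 1/601)
       = 682807519 · 648648000/682807519 = 648648000.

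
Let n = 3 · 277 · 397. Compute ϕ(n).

218592

φ(3) = 3 − 1 = 2.
φ(277) = 277 − 1 = 276.
φ(397) = 397 − 1 = 396.
Multiply: 2 · 276 · 396 = 218592.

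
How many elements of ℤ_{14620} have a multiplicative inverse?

First factor: 14620 = 2^2 * 5 * 17 * 43.
φ(14620) = 14620 · (1 − 1/2) · (1 − 1/5) · (1 − 1/17) · (1 − 1/43)
       = 14620 · 2688/7310 = 5376.

5376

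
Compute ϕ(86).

42

86 = 2 × 43.
φ(86) = 86 · (1 − 1/2) · (1 − 1/43)
       = 86 · 42/86 = 42.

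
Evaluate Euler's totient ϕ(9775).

7040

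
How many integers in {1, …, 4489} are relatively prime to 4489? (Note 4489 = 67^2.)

4422

φ(4489) = 4489 · (1 − 1/67)
       = 4489 · 66/67 = 4422.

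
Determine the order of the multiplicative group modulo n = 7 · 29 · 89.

14784

φ(18067) = 18067 · (1 − 1/7) · (1 − 1/29) · (1 − 1/89)
       = 18067 · 14784/18067 = 14784.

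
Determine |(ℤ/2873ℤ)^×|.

Prime factorization: 2873 = 13**2 · 17.
φ(2873) = 2873 · (1 − 1/13) · (1 − 1/17)
       = 2873 · 192/221 = 2496.

2496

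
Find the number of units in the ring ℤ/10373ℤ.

8800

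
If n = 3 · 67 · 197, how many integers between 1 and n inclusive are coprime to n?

φ(3) = 3 − 1 = 2.
φ(67) = 67 − 1 = 66.
φ(197) = 197 − 1 = 196.
Multiply: 2 · 66 · 196 = 25872.

25872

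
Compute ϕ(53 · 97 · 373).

1857024

φ(1917593) = 1917593 · (1 − 1/53) · (1 − 1/97) · (1 − 1/373)
       = 1917593 · 1857024/1917593 = 1857024.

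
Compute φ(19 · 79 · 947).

1328184

φ(19) = 19 − 1 = 18.
φ(79) = 79 − 1 = 78.
φ(947) = 947 − 1 = 946.
Multiply: 18 · 78 · 946 = 1328184.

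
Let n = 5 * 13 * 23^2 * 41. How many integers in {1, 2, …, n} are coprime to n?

φ(1409785) = 1409785 · (1 − 1/5) · (1 − 1/13) · (1 − 1/23) · (1 − 1/41)
       = 1409785 · 42240/61295 = 971520.

971520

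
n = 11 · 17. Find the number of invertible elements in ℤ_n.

160

φ(11) = 11 − 1 = 10.
φ(17) = 17 − 1 = 16.
φ(187) = 10 × 16 = 160.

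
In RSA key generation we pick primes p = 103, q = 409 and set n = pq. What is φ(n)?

41616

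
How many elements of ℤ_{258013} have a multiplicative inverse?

201600

Factor 258013: 258013 = 7 · 29 · 31 · 41.
φ(7) = 7 − 1 = 6.
φ(29) = 29 − 1 = 28.
φ(31) = 31 − 1 = 30.
φ(41) = 41 − 1 = 40.
Multiply: 6 · 28 · 30 · 40 = 201600.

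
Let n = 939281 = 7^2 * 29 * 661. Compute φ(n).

776160

φ(939281) = 939281 · (1 − 1/7) · (1 − 1/29) · (1 − 1/661)
       = 939281 · 110880/134183 = 776160.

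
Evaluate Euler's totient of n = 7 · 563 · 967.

φ(7) = 7 − 1 = 6.
φ(563) = 563 − 1 = 562.
φ(967) = 967 − 1 = 966.
φ(3810947) = 6 × 562 × 966 = 3257352.

3257352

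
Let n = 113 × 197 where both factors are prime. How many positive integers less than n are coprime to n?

φ(n) = (p − 1)(q − 1) = (113−1)(197−1) = 112·196 = 21952.

21952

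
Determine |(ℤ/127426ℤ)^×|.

Factor 127426: 127426 = 2 · 13**3 · 29.
φ(2) = 2 − 1 = 1.
φ(13^3) = 13^2·(13−1) = 169·12 = 2028.
φ(29) = 29 − 1 = 28.
Since φ is multiplicative, φ(127426) = 1 · 2028 · 28 = 56784.

56784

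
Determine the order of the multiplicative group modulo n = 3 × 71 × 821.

φ(174873) = 174873 · (1 − 1/3) · (1 − 1/71) · (1 − 1/821)
       = 174873 · 114800/174873 = 114800.

114800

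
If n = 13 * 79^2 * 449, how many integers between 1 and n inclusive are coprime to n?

33126912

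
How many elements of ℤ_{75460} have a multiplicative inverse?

Factor 75460: 75460 = 2^2 * 5 * 7^3 * 11.
φ(2^2) = 2^2 − 2^1 = 4 − 2 = 2.
φ(5) = 5 − 1 = 4.
φ(7^3) = 7^3 − 7^2 = 343 − 49 = 294.
φ(11) = 11 − 1 = 10.
φ(75460) = 2 × 4 × 294 × 10 = 23520.

23520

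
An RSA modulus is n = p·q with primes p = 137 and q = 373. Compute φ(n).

50592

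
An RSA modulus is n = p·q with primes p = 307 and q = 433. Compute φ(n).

132192

For distinct primes, φ(pq) = (p−1)(q−1) = 306 × 432 = 132192.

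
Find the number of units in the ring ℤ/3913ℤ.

3024

Factor 3913: 3913 = 7 · 13 · 43.
φ(3913) = 3913 · (1 − 1/7) · (1 − 1/13) · (1 − 1/43)
       = 3913 · 3024/3913 = 3024.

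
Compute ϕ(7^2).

42

φ(49) = 49 · (1 − 1/7)
       = 49 · 6/7 = 42.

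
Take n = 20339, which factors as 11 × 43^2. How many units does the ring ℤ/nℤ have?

18060

φ(11) = 11 − 1 = 10.
φ(43^2) = 43^1·(43−1) = 43·42 = 1806.
Since φ is multiplicative, φ(20339) = 10 · 1806 = 18060.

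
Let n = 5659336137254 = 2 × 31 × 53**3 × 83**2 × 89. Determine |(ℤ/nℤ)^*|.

2624526453120

φ(2) = 2 − 1 = 1.
φ(31) = 31 − 1 = 30.
φ(53^3) = 53^3 − 53^2 = 148877 − 2809 = 146068.
φ(83^2) = 83^1·(83−1) = 83·82 = 6806.
φ(89) = 89 − 1 = 88.
Since φ is multiplicative, φ(5659336137254) = 1 · 30 · 146068 · 6806 · 88 = 2624526453120.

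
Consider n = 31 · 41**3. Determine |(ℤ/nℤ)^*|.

2017200

φ(31) = 31 − 1 = 30.
φ(41^3) = 41^3 − 41^2 = 68921 − 1681 = 67240.
Since φ is multiplicative, φ(2136551) = 30 · 67240 = 2017200.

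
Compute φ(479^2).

228962

φ(229441) = 229441 · (1 − 1/479)
       = 229441 · 478/479 = 228962.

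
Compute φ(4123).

3240

4123 = 7 × 19 × 31.
φ(7) = 7 − 1 = 6.
φ(19) = 19 − 1 = 18.
φ(31) = 31 − 1 = 30.
Since φ is multiplicative, φ(4123) = 6 · 18 · 30 = 3240.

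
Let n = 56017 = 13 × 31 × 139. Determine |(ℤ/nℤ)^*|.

φ(13) = 13 − 1 = 12.
φ(31) = 31 − 1 = 30.
φ(139) = 139 − 1 = 138.
Since φ is multiplicative, φ(56017) = 12 · 30 · 138 = 49680.

49680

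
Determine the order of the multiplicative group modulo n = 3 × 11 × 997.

19920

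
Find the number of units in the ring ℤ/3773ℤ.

Prime factorization: 3773 = 7^3 × 11.
φ(3773) = 3773 · (1 − 1/7) · (1 − 1/11)
       = 3773 · 60/77 = 2940.

2940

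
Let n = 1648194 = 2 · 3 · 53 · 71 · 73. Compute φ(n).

524160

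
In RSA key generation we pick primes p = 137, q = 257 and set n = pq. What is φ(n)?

34816

φ(n) = (p − 1)(q − 1) = (137−1)(257−1) = 136·256 = 34816.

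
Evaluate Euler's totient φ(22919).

20160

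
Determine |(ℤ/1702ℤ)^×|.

792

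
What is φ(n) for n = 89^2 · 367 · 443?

1266998304

φ(89^2) = 89^1·(89−1) = 89·88 = 7832.
φ(367) = 367 − 1 = 366.
φ(443) = 443 − 1 = 442.
Multiply: 7832 · 366 · 442 = 1266998304.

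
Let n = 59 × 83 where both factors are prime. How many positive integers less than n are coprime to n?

4756

φ(4897) = 4897 · (1 − 1/59) · (1 − 1/83)
       = 4897 · 4756/4897 = 4756.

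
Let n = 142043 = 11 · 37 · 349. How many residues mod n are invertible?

125280

φ(11) = 11 − 1 = 10.
φ(37) = 37 − 1 = 36.
φ(349) = 349 − 1 = 348.
Multiply: 10 · 36 · 348 = 125280.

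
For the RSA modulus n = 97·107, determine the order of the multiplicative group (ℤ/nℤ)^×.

φ(n) = (p − 1)(q − 1) = (97−1)(107−1) = 96·106 = 10176.

10176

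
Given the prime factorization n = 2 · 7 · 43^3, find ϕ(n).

φ(1113098) = 1113098 · (1 − 1/2) · (1 − 1/7) · (1 − 1/43)
       = 1113098 · 252/602 = 465948.

465948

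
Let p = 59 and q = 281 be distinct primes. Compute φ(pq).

16240

φ(n) = (p − 1)(q − 1) = (59−1)(281−1) = 58·280 = 16240.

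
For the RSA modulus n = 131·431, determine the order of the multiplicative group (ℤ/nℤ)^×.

55900

φ(pq) = (p−1)(q−1) = 130 · 430 = 55900.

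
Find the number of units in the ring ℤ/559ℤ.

504

559 = 13 · 43.
φ(13) = 13 − 1 = 12.
φ(43) = 43 − 1 = 42.
φ(559) = 12 × 42 = 504.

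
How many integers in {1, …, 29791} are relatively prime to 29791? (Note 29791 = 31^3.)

28830

φ(29791) = 29791 · (1 − 1/31)
       = 29791 · 30/31 = 28830.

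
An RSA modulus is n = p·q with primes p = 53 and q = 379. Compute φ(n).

19656

φ(pq) = (p−1)(q−1) = 52 · 378 = 19656.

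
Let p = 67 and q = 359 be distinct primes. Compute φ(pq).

φ(n) = (p − 1)(q − 1) = (67−1)(359−1) = 66·358 = 23628.

23628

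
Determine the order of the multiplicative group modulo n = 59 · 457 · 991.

26183520

φ(26720333) = 26720333 · (1 − 1/59) · (1 − 1/457) · (1 − 1/991)
       = 26720333 · 26183520/26720333 = 26183520.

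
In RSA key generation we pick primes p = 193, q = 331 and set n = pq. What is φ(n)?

63360

φ(63883) = 63883 · (1 − 1/193) · (1 − 1/331)
       = 63883 · 63360/63883 = 63360.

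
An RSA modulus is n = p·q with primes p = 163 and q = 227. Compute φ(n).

36612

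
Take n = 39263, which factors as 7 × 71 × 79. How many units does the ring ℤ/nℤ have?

φ(39263) = 39263 · (1 − 1/7) · (1 − 1/71) · (1 − 1/79)
       = 39263 · 32760/39263 = 32760.

32760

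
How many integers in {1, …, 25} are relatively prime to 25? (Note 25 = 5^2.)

φ(5^2) = 5^2 − 5^1 = 25 − 5 = 20.

20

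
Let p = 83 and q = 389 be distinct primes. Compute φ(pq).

31816

φ(83) = 83 − 1 = 82.
φ(389) = 389 − 1 = 388.
Since φ is multiplicative, φ(32287) = 82 · 388 = 31816.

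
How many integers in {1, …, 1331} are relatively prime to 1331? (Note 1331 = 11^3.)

φ(1331) = 1331 · (1 − 1/11)
       = 1331 · 10/11 = 1210.

1210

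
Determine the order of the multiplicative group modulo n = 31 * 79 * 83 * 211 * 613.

φ(26291163581) = 26291163581 · (1 − 1/31) · (1 − 1/79) · (1 − 1/83) · (1 − 1/211) · (1 − 1/613)
       = 26291163581 · 24660417600/26291163581 = 24660417600.

24660417600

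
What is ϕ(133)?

Factor 133: 133 = 7 × 19.
φ(7) = 7 − 1 = 6.
φ(19) = 19 − 1 = 18.
φ(133) = 6 × 18 = 108.

108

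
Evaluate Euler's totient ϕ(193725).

First factor: 193725 = 3**3 * 5**2 * 7 * 41.
φ(3^3) = 3^3 − 3^2 = 27 − 9 = 18.
φ(5^2) = 5^2 − 5^1 = 25 − 5 = 20.
φ(7) = 7 − 1 = 6.
φ(41) = 41 − 1 = 40.
Since φ is multiplicative, φ(193725) = 18 · 20 · 6 · 40 = 86400.

86400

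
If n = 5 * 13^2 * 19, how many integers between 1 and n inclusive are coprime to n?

11232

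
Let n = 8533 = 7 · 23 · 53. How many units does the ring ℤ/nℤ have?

φ(8533) = 8533 · (1 − 1/7) · (1 − 1/23) · (1 − 1/53)
       = 8533 · 6864/8533 = 6864.

6864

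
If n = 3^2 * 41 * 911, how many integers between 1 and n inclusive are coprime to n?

φ(3^2) = 3^2 − 3^1 = 9 − 3 = 6.
φ(41) = 41 − 1 = 40.
φ(911) = 911 − 1 = 910.
Since φ is multiplicative, φ(336159) = 6 · 40 · 910 = 218400.

218400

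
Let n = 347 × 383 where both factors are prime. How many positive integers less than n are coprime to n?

φ(132901) = 132901 · (1 − 1/347) · (1 − 1/383)
       = 132901 · 132172/132901 = 132172.

132172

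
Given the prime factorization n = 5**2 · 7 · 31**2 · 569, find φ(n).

φ(95691575) = 95691575 · (1 − 1/5) · (1 − 1/7) · (1 − 1/31) · (1 − 1/569)
       = 95691575 · 408960/617365 = 63388800.

63388800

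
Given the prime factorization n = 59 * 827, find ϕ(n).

φ(48793) = 48793 · (1 − 1/59) · (1 − 1/827)
       = 48793 · 47908/48793 = 47908.

47908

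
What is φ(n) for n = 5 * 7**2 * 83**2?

1143408

φ(5) = 5 − 1 = 4.
φ(7^2) = 7^2 − 7^1 = 49 − 7 = 42.
φ(83^2) = 83^2 − 83^1 = 6889 − 83 = 6806.
φ(1687805) = 4 × 42 × 6806 = 1143408.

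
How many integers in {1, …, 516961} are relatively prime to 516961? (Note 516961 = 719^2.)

516242

φ(719^2) = 719^2 − 719^1 = 516961 − 719 = 516242.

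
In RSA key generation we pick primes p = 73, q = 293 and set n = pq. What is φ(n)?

21024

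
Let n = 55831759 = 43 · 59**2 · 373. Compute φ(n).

53465328

φ(43) = 43 − 1 = 42.
φ(59^2) = 59^2 − 59^1 = 3481 − 59 = 3422.
φ(373) = 373 − 1 = 372.
φ(55831759) = 42 × 3422 × 372 = 53465328.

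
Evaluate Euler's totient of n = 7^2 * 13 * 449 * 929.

φ(265706077) = 265706077 · (1 − 1/7) · (1 − 1/13) · (1 − 1/449) · (1 − 1/929)
       = 265706077 · 29933568/37958011 = 209534976.

209534976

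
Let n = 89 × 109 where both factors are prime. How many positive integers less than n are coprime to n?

9504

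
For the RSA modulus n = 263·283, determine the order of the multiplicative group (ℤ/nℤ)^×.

73884

φ(263) = 263 − 1 = 262.
φ(283) = 283 − 1 = 282.
φ(74429) = 262 × 282 = 73884.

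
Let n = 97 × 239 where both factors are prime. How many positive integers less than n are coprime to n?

22848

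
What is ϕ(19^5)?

φ(2476099) = 2476099 · (1 − 1/19)
       = 2476099 · 18/19 = 2345778.

2345778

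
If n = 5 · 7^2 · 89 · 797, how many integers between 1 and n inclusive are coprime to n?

11768064

φ(17378585) = 17378585 · (1 − 1/5) · (1 − 1/7) · (1 − 1/89) · (1 − 1/797)
       = 17378585 · 1681152/2482655 = 11768064.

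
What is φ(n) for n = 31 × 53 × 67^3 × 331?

152521855200

φ(163564844579) = 163564844579 · (1 − 1/31) · (1 − 1/53) · (1 − 1/67) · (1 − 1/331)
       = 163564844579 · 33976800/36436811 = 152521855200.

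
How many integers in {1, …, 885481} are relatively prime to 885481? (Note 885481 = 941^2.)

φ(941^2) = 941^1·(941−1) = 941·940 = 884540.

884540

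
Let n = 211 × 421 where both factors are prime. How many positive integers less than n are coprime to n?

For distinct primes, φ(pq) = (p−1)(q−1) = 210 × 420 = 88200.

88200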